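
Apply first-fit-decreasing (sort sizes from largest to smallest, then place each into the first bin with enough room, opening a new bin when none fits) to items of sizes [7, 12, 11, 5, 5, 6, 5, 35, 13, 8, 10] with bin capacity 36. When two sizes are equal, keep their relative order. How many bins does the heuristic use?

4

Sorted descending: 35, 13, 12, 11, 10, 8, 7, 6, 5, 5, 5.
  35 → bin 1 (new)  [load 35/36]
  13 → bin 2 (new)  [load 13/36]
  12 → bin 2  [load 25/36]
  11 → bin 2  [load 36/36]
  10 → bin 3 (new)  [load 10/36]
  8 → bin 3  [load 18/36]
  7 → bin 3  [load 25/36]
  6 → bin 3  [load 31/36]
  5 → bin 3  [load 36/36]
  5 → bin 4 (new)  [load 5/36]
  5 → bin 4  [load 10/36]
4 bins opened.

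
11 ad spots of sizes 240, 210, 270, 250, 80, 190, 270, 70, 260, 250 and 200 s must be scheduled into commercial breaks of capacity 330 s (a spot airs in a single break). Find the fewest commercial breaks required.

9

Total = 270 + 270 + 260 + 250 + 250 + 240 + 210 + 200 + 190 + 80 + 70 = 2290 s.
Lower bound: ⌈2290/330⌉ = 7 commercial breaks.
Also, 9 ad spots each exceed 165 s, and no two of those can share a break, so at least 9 commercial breaks are needed.
A packing using 9 commercial breaks:
  break 1: 270 = 270
  break 2: 270 = 270
  break 3: 260 + 70 = 330
  break 4: 250 + 80 = 330
  break 5: 250 = 250
  break 6: 240 = 240
  break 7: 210 = 210
  break 8: 200 = 200
  break 9: 190 = 190
This matches the lower bound, so 9 is optimal.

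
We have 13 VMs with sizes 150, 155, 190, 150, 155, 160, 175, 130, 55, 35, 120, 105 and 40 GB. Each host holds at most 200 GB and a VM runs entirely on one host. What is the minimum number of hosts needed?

Total = 190 + 175 + 160 + 155 + 155 + 150 + 150 + 130 + 120 + 105 + 55 + 40 + 35 = 1620 GB.
Lower bound: ⌈1620/200⌉ = 9 hosts.
Also, 10 VMs each exceed 100 GB, and no two of those can share a host, so at least 10 hosts are needed.
A packing using 10 hosts:
  host 1: 190 = 190
  host 2: 175 = 175
  host 3: 160 + 40 = 200
  host 4: 155 + 35 = 190
  host 5: 155 = 155
  host 6: 150 = 150
  host 7: 150 = 150
  host 8: 130 + 55 = 185
  host 9: 120 = 120
  host 10: 105 = 105
This matches the lower bound, so 10 is optimal.

10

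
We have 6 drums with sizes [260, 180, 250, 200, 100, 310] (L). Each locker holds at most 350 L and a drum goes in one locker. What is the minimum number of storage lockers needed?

Total = 310 + 260 + 250 + 200 + 180 + 100 = 1300 L.
Lower bound: ⌈1300/350⌉ = 4 storage lockers.
Also, 5 drums each exceed 175 L, and no two of those can share a locker, so at least 5 storage lockers are needed.
A packing using 5 storage lockers:
  locker 1: 310 = 310
  locker 2: 260 = 260
  locker 3: 250 + 100 = 350
  locker 4: 200 = 200
  locker 5: 180 = 180
This matches the lower bound, so 5 is optimal.

5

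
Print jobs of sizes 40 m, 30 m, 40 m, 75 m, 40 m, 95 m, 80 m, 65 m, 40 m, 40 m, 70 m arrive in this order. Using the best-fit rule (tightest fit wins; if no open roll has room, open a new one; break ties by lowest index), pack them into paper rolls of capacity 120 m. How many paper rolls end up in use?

6

  40 → roll 1 (new)  [load 40/120]
  30 → roll 1  [load 70/120]
  40 → roll 1  [load 110/120]
  75 → roll 2 (new)  [load 75/120]
  40 → roll 2  [load 115/120]
  95 → roll 3 (new)  [load 95/120]
  80 → roll 4 (new)  [load 80/120]
  65 → roll 5 (new)  [load 65/120]
  40 → roll 4  [load 120/120]
  40 → roll 5  [load 105/120]
  70 → roll 6 (new)  [load 70/120]
6 paper rolls opened.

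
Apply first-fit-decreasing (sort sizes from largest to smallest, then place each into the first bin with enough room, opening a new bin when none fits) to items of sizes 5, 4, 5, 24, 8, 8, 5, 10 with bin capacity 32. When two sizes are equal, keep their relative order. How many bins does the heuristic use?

Sorted descending: 24, 10, 8, 8, 5, 5, 5, 4.
  24 → bin 1 (new)  [load 24/32]
  10 → bin 2 (new)  [load 10/32]
  8 → bin 1  [load 32/32]
  8 → bin 2  [load 18/32]
  5 → bin 2  [load 23/32]
  5 → bin 2  [load 28/32]
  5 → bin 3 (new)  [load 5/32]
  4 → bin 2  [load 32/32]
3 bins opened.

3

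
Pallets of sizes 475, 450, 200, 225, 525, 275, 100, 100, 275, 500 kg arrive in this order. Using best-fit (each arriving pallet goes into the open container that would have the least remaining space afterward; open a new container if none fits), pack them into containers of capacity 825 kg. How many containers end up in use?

4

  475 → container 1 (new)  [load 475/825]
  450 → container 2 (new)  [load 450/825]
  200 → container 1  [load 675/825]
  225 → container 2  [load 675/825]
  525 → container 3 (new)  [load 525/825]
  275 → container 3  [load 800/825]
  100 → container 1  [load 775/825]
  100 → container 2  [load 775/825]
  275 → container 4 (new)  [load 275/825]
  500 → container 4  [load 775/825]
4 containers opened.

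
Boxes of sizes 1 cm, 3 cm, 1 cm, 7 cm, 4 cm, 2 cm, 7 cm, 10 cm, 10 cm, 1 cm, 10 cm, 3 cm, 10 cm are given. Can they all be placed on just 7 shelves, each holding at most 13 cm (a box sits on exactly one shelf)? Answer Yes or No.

Yes

A valid assignment using 6 shelves:
  shelf 1: 10 + 3 = 13
  shelf 2: 10 + 3 = 13
  shelf 3: 10 + 2 + 1 = 13
  shelf 4: 10 + 1 + 1 = 12
  shelf 5: 7 + 4 = 11
  shelf 6: 7 = 7
That uses only 6 ≤ 7, so 7 shelves are enough.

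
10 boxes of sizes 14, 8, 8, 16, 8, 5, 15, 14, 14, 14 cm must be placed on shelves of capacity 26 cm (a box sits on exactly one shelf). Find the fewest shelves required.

Total = 16 + 15 + 14 + 14 + 14 + 14 + 8 + 8 + 8 + 5 = 116 cm.
Lower bound: ⌈116/26⌉ = 5 shelves.
Also, 6 boxes each exceed 13 cm, and no two of those can share a shelf, so at least 6 shelves are needed.
A packing using 6 shelves:
  shelf 1: 16 + 8 = 24
  shelf 2: 15 + 8 = 23
  shelf 3: 14 + 8 = 22
  shelf 4: 14 + 5 = 19
  shelf 5: 14 = 14
  shelf 6: 14 = 14
This matches the lower bound, so 6 is optimal.

6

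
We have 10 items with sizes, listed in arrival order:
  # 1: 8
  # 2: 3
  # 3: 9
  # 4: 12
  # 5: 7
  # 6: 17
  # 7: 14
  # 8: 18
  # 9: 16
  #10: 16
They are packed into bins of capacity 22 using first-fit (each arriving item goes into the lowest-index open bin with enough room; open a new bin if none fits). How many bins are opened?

  8 → bin 1 (new)  [load 8/22]
  3 → bin 1  [load 11/22]
  9 → bin 1  [load 20/22]
  12 → bin 2 (new)  [load 12/22]
  7 → bin 2  [load 19/22]
  17 → bin 3 (new)  [load 17/22]
  14 → bin 4 (new)  [load 14/22]
  18 → bin 5 (new)  [load 18/22]
  16 → bin 6 (new)  [load 16/22]
  16 → bin 7 (new)  [load 16/22]
7 bins opened.

7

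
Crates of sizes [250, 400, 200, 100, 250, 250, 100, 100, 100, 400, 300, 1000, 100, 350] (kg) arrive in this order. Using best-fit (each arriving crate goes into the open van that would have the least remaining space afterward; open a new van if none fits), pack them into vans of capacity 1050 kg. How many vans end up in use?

4

  250 → van 1 (new)  [load 250/1050]
  400 → van 1  [load 650/1050]
  200 → van 1  [load 850/1050]
  100 → van 1  [load 950/1050]
  250 → van 2 (new)  [load 250/1050]
  250 → van 2  [load 500/1050]
  100 → van 1  [load 1050/1050]
  100 → van 2  [load 600/1050]
  100 → van 2  [load 700/1050]
  400 → van 3 (new)  [load 400/1050]
  300 → van 2  [load 1000/1050]
  1000 → van 4 (new)  [load 1000/1050]
  100 → van 3  [load 500/1050]
  350 → van 3  [load 850/1050]
4 vans opened.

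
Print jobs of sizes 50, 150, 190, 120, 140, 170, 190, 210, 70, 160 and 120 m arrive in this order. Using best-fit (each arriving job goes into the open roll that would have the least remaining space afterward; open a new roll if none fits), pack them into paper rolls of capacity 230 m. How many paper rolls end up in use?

9

  50 → roll 1 (new)  [load 50/230]
  150 → roll 1  [load 200/230]
  190 → roll 2 (new)  [load 190/230]
  120 → roll 3 (new)  [load 120/230]
  140 → roll 4 (new)  [load 140/230]
  170 → roll 5 (new)  [load 170/230]
  190 → roll 6 (new)  [load 190/230]
  210 → roll 7 (new)  [load 210/230]
  70 → roll 4  [load 210/230]
  160 → roll 8 (new)  [load 160/230]
  120 → roll 9 (new)  [load 120/230]
9 paper rolls opened.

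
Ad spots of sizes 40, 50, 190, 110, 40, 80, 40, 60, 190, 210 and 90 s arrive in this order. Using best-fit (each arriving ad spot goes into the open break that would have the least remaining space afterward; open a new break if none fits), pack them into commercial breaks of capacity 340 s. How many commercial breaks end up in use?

  40 → break 1 (new)  [load 40/340]
  50 → break 1  [load 90/340]
  190 → break 1  [load 280/340]
  110 → break 2 (new)  [load 110/340]
  40 → break 1  [load 320/340]
  80 → break 2  [load 190/340]
  40 → break 2  [load 230/340]
  60 → break 2  [load 290/340]
  190 → break 3 (new)  [load 190/340]
  210 → break 4 (new)  [load 210/340]
  90 → break 4  [load 300/340]
4 commercial breaks opened.

4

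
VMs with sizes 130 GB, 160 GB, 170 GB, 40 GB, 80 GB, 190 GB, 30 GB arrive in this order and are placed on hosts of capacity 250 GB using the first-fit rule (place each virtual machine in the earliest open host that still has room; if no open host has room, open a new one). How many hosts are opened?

4

  130 → host 1 (new)  [load 130/250]
  160 → host 2 (new)  [load 160/250]
  170 → host 3 (new)  [load 170/250]
  40 → host 1  [load 170/250]
  80 → host 1  [load 250/250]
  190 → host 4 (new)  [load 190/250]
  30 → host 2  [load 190/250]
4 hosts opened.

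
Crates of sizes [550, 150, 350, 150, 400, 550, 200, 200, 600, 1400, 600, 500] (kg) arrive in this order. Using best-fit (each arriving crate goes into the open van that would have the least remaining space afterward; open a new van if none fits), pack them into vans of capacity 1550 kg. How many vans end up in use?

5

  550 → van 1 (new)  [load 550/1550]
  150 → van 1  [load 700/1550]
  350 → van 1  [load 1050/1550]
  150 → van 1  [load 1200/1550]
  400 → van 2 (new)  [load 400/1550]
  550 → van 2  [load 950/1550]
  200 → van 1  [load 1400/1550]
  200 → van 2  [load 1150/1550]
  600 → van 3 (new)  [load 600/1550]
  1400 → van 4 (new)  [load 1400/1550]
  600 → van 3  [load 1200/1550]
  500 → van 5 (new)  [load 500/1550]
5 vans opened.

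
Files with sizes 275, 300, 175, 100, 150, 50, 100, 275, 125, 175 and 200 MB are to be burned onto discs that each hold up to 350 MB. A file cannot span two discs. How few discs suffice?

Total = 300 + 275 + 275 + 200 + 175 + 175 + 150 + 125 + 100 + 100 + 50 = 1925 MB.
Lower bound: ⌈1925/350⌉ = 6 discs.
A packing using 6 discs:
  disc 1: 300 + 50 = 350
  disc 2: 275 = 275
  disc 3: 275 = 275
  disc 4: 200 + 150 = 350
  disc 5: 175 + 175 = 350
  disc 6: 125 + 100 + 100 = 325
This matches the lower bound, so 6 is optimal.

6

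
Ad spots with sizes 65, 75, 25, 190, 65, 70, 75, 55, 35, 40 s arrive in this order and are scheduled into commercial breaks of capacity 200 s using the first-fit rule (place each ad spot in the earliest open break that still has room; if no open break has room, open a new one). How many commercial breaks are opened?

  65 → break 1 (new)  [load 65/200]
  75 → break 1  [load 140/200]
  25 → break 1  [load 165/200]
  190 → break 2 (new)  [load 190/200]
  65 → break 3 (new)  [load 65/200]
  70 → break 3  [load 135/200]
  75 → break 4 (new)  [load 75/200]
  55 → break 3  [load 190/200]
  35 → break 1  [load 200/200]
  40 → break 4  [load 115/200]
4 commercial breaks opened.

4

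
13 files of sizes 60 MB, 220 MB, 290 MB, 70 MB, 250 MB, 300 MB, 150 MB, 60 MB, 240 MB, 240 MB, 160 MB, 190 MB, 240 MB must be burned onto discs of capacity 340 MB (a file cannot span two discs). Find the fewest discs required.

9

Total = 300 + 290 + 250 + 240 + 240 + 240 + 220 + 190 + 160 + 150 + 70 + 60 + 60 = 2470 MB.
Lower bound: ⌈2470/340⌉ = 8 discs.
A packing using 9 discs:
  disc 1: 300 = 300
  disc 2: 290 = 290
  disc 3: 250 + 70 = 320
  disc 4: 240 + 60 = 300
  disc 5: 240 + 60 = 300
  disc 6: 240 = 240
  disc 7: 220 = 220
  disc 8: 190 + 150 = 340
  disc 9: 160 = 160
No arrangement into 8 discs stays within capacity, so 9 is optimal.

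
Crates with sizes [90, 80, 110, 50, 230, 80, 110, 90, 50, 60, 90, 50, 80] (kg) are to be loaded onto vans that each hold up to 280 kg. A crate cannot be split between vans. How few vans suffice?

5

Total = 230 + 110 + 110 + 90 + 90 + 90 + 80 + 80 + 80 + 60 + 50 + 50 + 50 = 1170 kg.
Lower bound: ⌈1170/280⌉ = 5 vans.
A packing using 5 vans:
  van 1: 230 + 50 = 280
  van 2: 110 + 110 + 60 = 280
  van 3: 90 + 90 + 90 = 270
  van 4: 80 + 80 + 80 = 240
  van 5: 50 + 50 = 100
This matches the lower bound, so 5 is optimal.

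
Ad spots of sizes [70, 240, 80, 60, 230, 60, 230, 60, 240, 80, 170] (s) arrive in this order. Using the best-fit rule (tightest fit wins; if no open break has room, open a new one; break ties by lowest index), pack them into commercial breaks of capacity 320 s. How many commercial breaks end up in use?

  70 → break 1 (new)  [load 70/320]
  240 → break 1  [load 310/320]
  80 → break 2 (new)  [load 80/320]
  60 → break 2  [load 140/320]
  230 → break 3 (new)  [load 230/320]
  60 → break 3  [load 290/320]
  230 → break 4 (new)  [load 230/320]
  60 → break 4  [load 290/320]
  240 → break 5 (new)  [load 240/320]
  80 → break 5  [load 320/320]
  170 → break 2  [load 310/320]
5 commercial breaks opened.

5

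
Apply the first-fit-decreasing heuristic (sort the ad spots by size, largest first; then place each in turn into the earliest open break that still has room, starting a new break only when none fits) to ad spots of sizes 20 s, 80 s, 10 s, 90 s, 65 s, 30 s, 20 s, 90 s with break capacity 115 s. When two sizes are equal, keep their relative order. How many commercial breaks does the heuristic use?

Sorted descending: 90, 90, 80, 65, 30, 20, 20, 10.
  90 → break 1 (new)  [load 90/115]
  90 → break 2 (new)  [load 90/115]
  80 → break 3 (new)  [load 80/115]
  65 → break 4 (new)  [load 65/115]
  30 → break 3  [load 110/115]
  20 → break 1  [load 110/115]
  20 → break 2  [load 110/115]
  10 → break 4  [load 75/115]
4 commercial breaks opened.

4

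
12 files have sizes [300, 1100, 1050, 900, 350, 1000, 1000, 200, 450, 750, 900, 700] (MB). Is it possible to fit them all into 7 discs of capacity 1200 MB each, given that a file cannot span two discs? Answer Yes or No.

Total = 8700 MB; ⌈8700/1200⌉ = 8.
At least 8 discs are required, but only 7 are allowed.

No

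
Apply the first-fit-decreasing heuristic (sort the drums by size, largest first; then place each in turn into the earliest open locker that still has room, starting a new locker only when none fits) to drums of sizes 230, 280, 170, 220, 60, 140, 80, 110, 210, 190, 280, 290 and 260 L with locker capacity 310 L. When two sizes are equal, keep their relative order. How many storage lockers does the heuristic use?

Sorted descending: 290, 280, 280, 260, 230, 220, 210, 190, 170, 140, 110, 80, 60.
  290 → locker 1 (new)  [load 290/310]
  280 → locker 2 (new)  [load 280/310]
  280 → locker 3 (new)  [load 280/310]
  260 → locker 4 (new)  [load 260/310]
  230 → locker 5 (new)  [load 230/310]
  220 → locker 6 (new)  [load 220/310]
  210 → locker 7 (new)  [load 210/310]
  190 → locker 8 (new)  [load 190/310]
  170 → locker 9 (new)  [load 170/310]
  140 → locker 9  [load 310/310]
  110 → locker 8  [load 300/310]
  80 → locker 5  [load 310/310]
  60 → locker 6  [load 280/310]
9 storage lockers opened.

9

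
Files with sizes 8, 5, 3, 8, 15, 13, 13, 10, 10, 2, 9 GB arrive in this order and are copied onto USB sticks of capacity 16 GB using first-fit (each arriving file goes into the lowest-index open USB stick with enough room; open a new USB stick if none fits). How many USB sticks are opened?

8

  8 → USB stick 1 (new)  [load 8/16]
  5 → USB stick 1  [load 13/16]
  3 → USB stick 1  [load 16/16]
  8 → USB stick 2 (new)  [load 8/16]
  15 → USB stick 3 (new)  [load 15/16]
  13 → USB stick 4 (new)  [load 13/16]
  13 → USB stick 5 (new)  [load 13/16]
  10 → USB stick 6 (new)  [load 10/16]
  10 → USB stick 7 (new)  [load 10/16]
  2 → USB stick 2  [load 10/16]
  9 → USB stick 8 (new)  [load 9/16]
8 USB sticks opened.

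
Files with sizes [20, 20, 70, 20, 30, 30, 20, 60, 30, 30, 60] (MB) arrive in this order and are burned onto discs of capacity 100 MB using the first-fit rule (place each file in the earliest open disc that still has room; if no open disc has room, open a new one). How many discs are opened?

  20 → disc 1 (new)  [load 20/100]
  20 → disc 1  [load 40/100]
  70 → disc 2 (new)  [load 70/100]
  20 → disc 1  [load 60/100]
  30 → disc 1  [load 90/100]
  30 → disc 2  [load 100/100]
  20 → disc 3 (new)  [load 20/100]
  60 → disc 3  [load 80/100]
  30 → disc 4 (new)  [load 30/100]
  30 → disc 4  [load 60/100]
  60 → disc 5 (new)  [load 60/100]
5 discs opened.

5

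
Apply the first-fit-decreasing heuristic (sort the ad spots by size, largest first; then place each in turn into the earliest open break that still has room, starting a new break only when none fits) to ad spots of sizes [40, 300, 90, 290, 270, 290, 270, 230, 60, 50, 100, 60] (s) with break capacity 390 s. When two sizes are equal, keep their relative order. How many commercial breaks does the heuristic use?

6

Sorted descending: 300, 290, 290, 270, 270, 230, 100, 90, 60, 60, 50, 40.
  300 → break 1 (new)  [load 300/390]
  290 → break 2 (new)  [load 290/390]
  290 → break 3 (new)  [load 290/390]
  270 → break 4 (new)  [load 270/390]
  270 → break 5 (new)  [load 270/390]
  230 → break 6 (new)  [load 230/390]
  100 → break 2  [load 390/390]
  90 → break 1  [load 390/390]
  60 → break 3  [load 350/390]
  60 → break 4  [load 330/390]
  50 → break 4  [load 380/390]
  40 → break 3  [load 390/390]
6 commercial breaks opened.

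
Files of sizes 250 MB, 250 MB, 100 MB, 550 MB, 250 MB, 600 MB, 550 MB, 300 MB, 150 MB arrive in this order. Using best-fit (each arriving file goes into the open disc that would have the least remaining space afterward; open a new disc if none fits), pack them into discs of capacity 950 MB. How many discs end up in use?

4

  250 → disc 1 (new)  [load 250/950]
  250 → disc 1  [load 500/950]
  100 → disc 1  [load 600/950]
  550 → disc 2 (new)  [load 550/950]
  250 → disc 1  [load 850/950]
  600 → disc 3 (new)  [load 600/950]
  550 → disc 4 (new)  [load 550/950]
  300 → disc 3  [load 900/950]
  150 → disc 2  [load 700/950]
4 discs opened.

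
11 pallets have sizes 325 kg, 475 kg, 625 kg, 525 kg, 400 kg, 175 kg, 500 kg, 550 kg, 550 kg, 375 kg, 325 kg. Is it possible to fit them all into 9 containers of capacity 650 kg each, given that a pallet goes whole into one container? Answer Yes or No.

A valid assignment using 9 containers:
  container 1: 625 = 625
  container 2: 550 = 550
  container 3: 550 = 550
  container 4: 525 = 525
  container 5: 500 = 500
  container 6: 475 + 175 = 650
  container 7: 400 = 400
  container 8: 375 = 375
  container 9: 325 + 325 = 650
Every load is within 650 kg, so 9 containers suffice.

Yes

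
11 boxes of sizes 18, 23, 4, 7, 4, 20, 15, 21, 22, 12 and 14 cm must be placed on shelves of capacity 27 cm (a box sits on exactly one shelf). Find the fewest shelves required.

Total = 23 + 22 + 21 + 20 + 18 + 15 + 14 + 12 + 7 + 4 + 4 = 160 cm.
Lower bound: ⌈160/27⌉ = 6 shelves.
Also, 7 boxes each exceed 27/2 cm, and no two of those can share a shelf, so at least 7 shelves are needed.
A packing using 7 shelves:
  shelf 1: 23 + 4 = 27
  shelf 2: 22 + 4 = 26
  shelf 3: 21 = 21
  shelf 4: 20 + 7 = 27
  shelf 5: 18 = 18
  shelf 6: 15 + 12 = 27
  shelf 7: 14 = 14
This matches the lower bound, so 7 is optimal.

7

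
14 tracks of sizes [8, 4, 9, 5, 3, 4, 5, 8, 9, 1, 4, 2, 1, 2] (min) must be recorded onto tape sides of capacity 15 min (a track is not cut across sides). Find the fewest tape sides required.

5

Total = 9 + 9 + 8 + 8 + 5 + 5 + 4 + 4 + 4 + 3 + 2 + 2 + 1 + 1 = 65 min.
Lower bound: ⌈65/15⌉ = 5 tape sides.
A packing using 5 tape sides:
  side 1: 9 + 5 + 1 = 15
  side 2: 9 + 5 + 1 = 15
  side 3: 8 + 4 + 3 = 15
  side 4: 8 + 4 + 2 = 14
  side 5: 4 + 2 = 6
This matches the lower bound, so 5 is optimal.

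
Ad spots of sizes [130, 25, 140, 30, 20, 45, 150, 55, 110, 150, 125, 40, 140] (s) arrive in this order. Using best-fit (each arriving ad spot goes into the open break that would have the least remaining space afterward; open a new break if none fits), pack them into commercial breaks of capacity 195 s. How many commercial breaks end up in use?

7

  130 → break 1 (new)  [load 130/195]
  25 → break 1  [load 155/195]
  140 → break 2 (new)  [load 140/195]
  30 → break 1  [load 185/195]
  20 → break 2  [load 160/195]
  45 → break 3 (new)  [load 45/195]
  150 → break 3  [load 195/195]
  55 → break 4 (new)  [load 55/195]
  110 → break 4  [load 165/195]
  150 → break 5 (new)  [load 150/195]
  125 → break 6 (new)  [load 125/195]
  40 → break 5  [load 190/195]
  140 → break 7 (new)  [load 140/195]
7 commercial breaks opened.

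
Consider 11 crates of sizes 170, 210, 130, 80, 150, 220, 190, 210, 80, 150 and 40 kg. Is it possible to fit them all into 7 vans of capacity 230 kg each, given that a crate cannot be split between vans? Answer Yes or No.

Total = 1630 kg; ⌈1630/230⌉ = 8.
At least 8 vans are required, but only 7 are allowed.

No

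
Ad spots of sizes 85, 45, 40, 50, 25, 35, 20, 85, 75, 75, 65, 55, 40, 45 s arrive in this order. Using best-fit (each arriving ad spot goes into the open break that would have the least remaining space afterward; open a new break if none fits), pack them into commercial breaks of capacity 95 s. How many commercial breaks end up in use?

9

  85 → break 1 (new)  [load 85/95]
  45 → break 2 (new)  [load 45/95]
  40 → break 2  [load 85/95]
  50 → break 3 (new)  [load 50/95]
  25 → break 3  [load 75/95]
  35 → break 4 (new)  [load 35/95]
  20 → break 3  [load 95/95]
  85 → break 5 (new)  [load 85/95]
  75 → break 6 (new)  [load 75/95]
  75 → break 7 (new)  [load 75/95]
  65 → break 8 (new)  [load 65/95]
  55 → break 4  [load 90/95]
  40 → break 9 (new)  [load 40/95]
  45 → break 9  [load 85/95]
9 commercial breaks opened.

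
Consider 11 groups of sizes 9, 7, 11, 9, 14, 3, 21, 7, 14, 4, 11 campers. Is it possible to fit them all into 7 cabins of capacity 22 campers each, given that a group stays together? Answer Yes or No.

Yes

A valid assignment using 6 cabins:
  cabin 1: 21 = 21
  cabin 2: 14 + 7 = 21
  cabin 3: 14 + 7 = 21
  cabin 4: 11 + 11 = 22
  cabin 5: 9 + 9 + 4 = 22
  cabin 6: 3 = 3
That uses only 6 ≤ 7, so 7 cabins are enough.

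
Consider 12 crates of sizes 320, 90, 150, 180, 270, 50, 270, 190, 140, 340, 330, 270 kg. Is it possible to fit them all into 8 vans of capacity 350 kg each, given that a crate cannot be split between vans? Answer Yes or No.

Total = 2600 kg; ⌈2600/350⌉ = 8.
The bound of 8 does not rule out 8, but exhaustive search shows no assignment into 8 vans of capacity 350 kg exists — the minimum is 9.

No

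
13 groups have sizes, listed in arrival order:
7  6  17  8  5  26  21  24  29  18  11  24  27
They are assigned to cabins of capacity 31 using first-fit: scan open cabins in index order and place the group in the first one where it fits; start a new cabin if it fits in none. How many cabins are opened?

9

  7 → cabin 1 (new)  [load 7/31]
  6 → cabin 1  [load 13/31]
  17 → cabin 1  [load 30/31]
  8 → cabin 2 (new)  [load 8/31]
  5 → cabin 2  [load 13/31]
  26 → cabin 3 (new)  [load 26/31]
  21 → cabin 4 (new)  [load 21/31]
  24 → cabin 5 (new)  [load 24/31]
  29 → cabin 6 (new)  [load 29/31]
  18 → cabin 2  [load 31/31]
  11 → cabin 7 (new)  [load 11/31]
  24 → cabin 8 (new)  [load 24/31]
  27 → cabin 9 (new)  [load 27/31]
9 cabins opened.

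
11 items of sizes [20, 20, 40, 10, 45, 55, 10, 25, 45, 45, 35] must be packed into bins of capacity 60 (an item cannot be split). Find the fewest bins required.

Total = 55 + 45 + 45 + 45 + 40 + 35 + 25 + 20 + 20 + 10 + 10 = 350.
Lower bound: ⌈350/60⌉ = 6 bins.
A packing using 7 bins:
  bin 1: 55 = 55
  bin 2: 45 + 10 = 55
  bin 3: 45 + 10 = 55
  bin 4: 45 = 45
  bin 5: 40 + 20 = 60
  bin 6: 35 + 25 = 60
  bin 7: 20 = 20
No arrangement into 6 bins stays within capacity, so 7 is optimal.

7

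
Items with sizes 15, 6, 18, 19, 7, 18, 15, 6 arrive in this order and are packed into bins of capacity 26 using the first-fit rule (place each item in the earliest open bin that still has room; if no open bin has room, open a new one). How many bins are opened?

  15 → bin 1 (new)  [load 15/26]
  6 → bin 1  [load 21/26]
  18 → bin 2 (new)  [load 18/26]
  19 → bin 3 (new)  [load 19/26]
  7 → bin 2  [load 25/26]
  18 → bin 4 (new)  [load 18/26]
  15 → bin 5 (new)  [load 15/26]
  6 → bin 3  [load 25/26]
5 bins opened.

5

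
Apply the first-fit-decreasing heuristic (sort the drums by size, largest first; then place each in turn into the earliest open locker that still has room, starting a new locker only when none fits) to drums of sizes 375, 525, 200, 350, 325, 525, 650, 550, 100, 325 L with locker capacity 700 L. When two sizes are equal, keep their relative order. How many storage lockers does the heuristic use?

7

Sorted descending: 650, 550, 525, 525, 375, 350, 325, 325, 200, 100.
  650 → locker 1 (new)  [load 650/700]
  550 → locker 2 (new)  [load 550/700]
  525 → locker 3 (new)  [load 525/700]
  525 → locker 4 (new)  [load 525/700]
  375 → locker 5 (new)  [load 375/700]
  350 → locker 6 (new)  [load 350/700]
  325 → locker 5  [load 700/700]
  325 → locker 6  [load 675/700]
  200 → locker 7 (new)  [load 200/700]
  100 → locker 2  [load 650/700]
7 storage lockers opened.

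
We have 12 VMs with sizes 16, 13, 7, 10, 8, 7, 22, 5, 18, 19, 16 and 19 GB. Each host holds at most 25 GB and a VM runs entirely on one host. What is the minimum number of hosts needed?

7

Total = 22 + 19 + 19 + 18 + 16 + 16 + 13 + 10 + 8 + 7 + 7 + 5 = 160 GB.
Lower bound: ⌈160/25⌉ = 7 hosts.
A packing using 7 hosts:
  host 1: 22 = 22
  host 2: 19 + 5 = 24
  host 3: 19 = 19
  host 4: 18 + 7 = 25
  host 5: 16 + 8 = 24
  host 6: 16 + 7 = 23
  host 7: 13 + 10 = 23
This matches the lower bound, so 7 is optimal.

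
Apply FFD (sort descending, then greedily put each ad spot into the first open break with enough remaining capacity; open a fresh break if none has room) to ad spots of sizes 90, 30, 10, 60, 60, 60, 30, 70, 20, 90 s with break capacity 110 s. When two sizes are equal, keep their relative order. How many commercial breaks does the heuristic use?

6

Sorted descending: 90, 90, 70, 60, 60, 60, 30, 30, 20, 10.
  90 → break 1 (new)  [load 90/110]
  90 → break 2 (new)  [load 90/110]
  70 → break 3 (new)  [load 70/110]
  60 → break 4 (new)  [load 60/110]
  60 → break 5 (new)  [load 60/110]
  60 → break 6 (new)  [load 60/110]
  30 → break 3  [load 100/110]
  30 → break 4  [load 90/110]
  20 → break 1  [load 110/110]
  10 → break 2  [load 100/110]
6 commercial breaks opened.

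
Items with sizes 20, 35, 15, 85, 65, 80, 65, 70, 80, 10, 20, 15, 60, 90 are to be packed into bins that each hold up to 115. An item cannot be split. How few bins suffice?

8

Total = 90 + 85 + 80 + 80 + 70 + 65 + 65 + 60 + 35 + 20 + 20 + 15 + 15 + 10 = 710.
Lower bound: ⌈710/115⌉ = 7 bins.
Also, 8 items each exceed 115/2, and no two of those can share a bin, so at least 8 bins are needed.
A packing using 8 bins:
  bin 1: 90 + 20 = 110
  bin 2: 85 + 20 + 10 = 115
  bin 3: 80 + 35 = 115
  bin 4: 80 + 15 + 15 = 110
  bin 5: 70 = 70
  bin 6: 65 = 65
  bin 7: 65 = 65
  bin 8: 60 = 60
This matches the lower bound, so 8 is optimal.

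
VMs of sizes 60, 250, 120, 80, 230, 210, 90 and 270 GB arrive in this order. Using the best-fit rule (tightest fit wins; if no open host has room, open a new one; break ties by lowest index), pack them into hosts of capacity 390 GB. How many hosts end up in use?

  60 → host 1 (new)  [load 60/390]
  250 → host 1  [load 310/390]
  120 → host 2 (new)  [load 120/390]
  80 → host 1  [load 390/390]
  230 → host 2  [load 350/390]
  210 → host 3 (new)  [load 210/390]
  90 → host 3  [load 300/390]
  270 → host 4 (new)  [load 270/390]
4 hosts opened.

4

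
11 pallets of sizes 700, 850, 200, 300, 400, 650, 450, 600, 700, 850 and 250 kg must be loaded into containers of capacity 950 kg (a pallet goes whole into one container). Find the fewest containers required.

Total = 850 + 850 + 700 + 700 + 650 + 600 + 450 + 400 + 300 + 250 + 200 = 5950 kg.
Lower bound: ⌈5950/950⌉ = 7 containers.
A packing using 7 containers:
  container 1: 850 = 850
  container 2: 850 = 850
  container 3: 700 + 250 = 950
  container 4: 700 + 200 = 900
  container 5: 650 + 300 = 950
  container 6: 600 = 600
  container 7: 450 + 400 = 850
This matches the lower bound, so 7 is optimal.

7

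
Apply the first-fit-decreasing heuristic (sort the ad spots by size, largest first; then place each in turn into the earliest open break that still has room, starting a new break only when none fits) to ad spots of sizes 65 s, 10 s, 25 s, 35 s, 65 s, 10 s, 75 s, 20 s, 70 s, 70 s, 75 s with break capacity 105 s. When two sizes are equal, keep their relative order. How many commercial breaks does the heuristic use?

6

Sorted descending: 75, 75, 70, 70, 65, 65, 35, 25, 20, 10, 10.
  75 → break 1 (new)  [load 75/105]
  75 → break 2 (new)  [load 75/105]
  70 → break 3 (new)  [load 70/105]
  70 → break 4 (new)  [load 70/105]
  65 → break 5 (new)  [load 65/105]
  65 → break 6 (new)  [load 65/105]
  35 → break 3  [load 105/105]
  25 → break 1  [load 100/105]
  20 → break 2  [load 95/105]
  10 → break 2  [load 105/105]
  10 → break 4  [load 80/105]
6 commercial breaks opened.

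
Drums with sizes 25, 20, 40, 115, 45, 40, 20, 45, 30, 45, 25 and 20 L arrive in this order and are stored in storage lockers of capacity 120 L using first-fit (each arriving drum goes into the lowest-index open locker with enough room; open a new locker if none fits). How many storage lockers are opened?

  25 → locker 1 (new)  [load 25/120]
  20 → locker 1  [load 45/120]
  40 → locker 1  [load 85/120]
  115 → locker 2 (new)  [load 115/120]
  45 → locker 3 (new)  [load 45/120]
  40 → locker 3  [load 85/120]
  20 → locker 1  [load 105/120]
  45 → locker 4 (new)  [load 45/120]
  30 → locker 3  [load 115/120]
  45 → locker 4  [load 90/120]
  25 → locker 4  [load 115/120]
  20 → locker 5 (new)  [load 20/120]
5 storage lockers opened.

5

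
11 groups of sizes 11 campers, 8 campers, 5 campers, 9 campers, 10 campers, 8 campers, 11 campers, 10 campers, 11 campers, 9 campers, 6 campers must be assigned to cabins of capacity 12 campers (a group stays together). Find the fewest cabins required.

Total = 11 + 11 + 11 + 10 + 10 + 9 + 9 + 8 + 8 + 6 + 5 = 98 campers.
Lower bound: ⌈98/12⌉ = 9 cabins.
A packing using 10 cabins:
  cabin 1: 11 = 11
  cabin 2: 11 = 11
  cabin 3: 11 = 11
  cabin 4: 10 = 10
  cabin 5: 10 = 10
  cabin 6: 9 = 9
  cabin 7: 9 = 9
  cabin 8: 8 = 8
  cabin 9: 8 = 8
  cabin 10: 6 + 5 = 11
No arrangement into 9 cabins stays within capacity, so 10 is optimal.

10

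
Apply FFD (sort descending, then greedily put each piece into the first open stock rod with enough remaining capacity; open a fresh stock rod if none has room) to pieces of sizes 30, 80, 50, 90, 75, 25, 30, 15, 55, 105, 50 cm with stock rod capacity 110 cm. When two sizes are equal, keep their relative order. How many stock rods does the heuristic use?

Sorted descending: 105, 90, 80, 75, 55, 50, 50, 30, 30, 25, 15.
  105 → stock rod 1 (new)  [load 105/110]
  90 → stock rod 2 (new)  [load 90/110]
  80 → stock rod 3 (new)  [load 80/110]
  75 → stock rod 4 (new)  [load 75/110]
  55 → stock rod 5 (new)  [load 55/110]
  50 → stock rod 5  [load 105/110]
  50 → stock rod 6 (new)  [load 50/110]
  30 → stock rod 3  [load 110/110]
  30 → stock rod 4  [load 105/110]
  25 → stock rod 6  [load 75/110]
  15 → stock rod 2  [load 105/110]
6 stock rods opened.

6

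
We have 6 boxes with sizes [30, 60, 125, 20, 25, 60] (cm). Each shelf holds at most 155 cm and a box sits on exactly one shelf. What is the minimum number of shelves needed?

Total = 125 + 60 + 60 + 30 + 25 + 20 = 320 cm.
Lower bound: ⌈320/155⌉ = 3 shelves.
A packing using 3 shelves:
  shelf 1: 125 + 30 = 155
  shelf 2: 60 + 60 + 25 = 145
  shelf 3: 20 = 20
This matches the lower bound, so 3 is optimal.

3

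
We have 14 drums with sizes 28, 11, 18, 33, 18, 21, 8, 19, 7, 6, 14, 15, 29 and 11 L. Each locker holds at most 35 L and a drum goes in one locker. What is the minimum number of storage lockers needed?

8

Total = 33 + 29 + 28 + 21 + 19 + 18 + 18 + 15 + 14 + 11 + 11 + 8 + 7 + 6 = 238 L.
Lower bound: ⌈238/35⌉ = 7 storage lockers.
A packing using 8 storage lockers:
  locker 1: 33 = 33
  locker 2: 29 + 6 = 35
  locker 3: 28 + 7 = 35
  locker 4: 21 + 14 = 35
  locker 5: 19 + 15 = 34
  locker 6: 18 + 11 = 29
  locker 7: 18 + 11 = 29
  locker 8: 8 = 8
No arrangement into 7 storage lockers stays within capacity, so 8 is optimal.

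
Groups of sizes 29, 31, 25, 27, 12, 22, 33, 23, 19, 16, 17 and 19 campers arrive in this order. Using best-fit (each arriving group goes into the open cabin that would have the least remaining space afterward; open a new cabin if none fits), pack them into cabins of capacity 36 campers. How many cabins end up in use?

9

  29 → cabin 1 (new)  [load 29/36]
  31 → cabin 2 (new)  [load 31/36]
  25 → cabin 3 (new)  [load 25/36]
  27 → cabin 4 (new)  [load 27/36]
  12 → cabin 5 (new)  [load 12/36]
  22 → cabin 5  [load 34/36]
  33 → cabin 6 (new)  [load 33/36]
  23 → cabin 7 (new)  [load 23/36]
  19 → cabin 8 (new)  [load 19/36]
  16 → cabin 8  [load 35/36]
  17 → cabin 9 (new)  [load 17/36]
  19 → cabin 9  [load 36/36]
9 cabins opened.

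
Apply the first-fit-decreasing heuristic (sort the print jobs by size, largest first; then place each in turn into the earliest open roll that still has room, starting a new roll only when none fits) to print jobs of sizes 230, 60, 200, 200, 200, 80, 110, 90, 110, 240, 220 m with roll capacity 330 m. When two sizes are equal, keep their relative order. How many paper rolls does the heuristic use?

6

Sorted descending: 240, 230, 220, 200, 200, 200, 110, 110, 90, 80, 60.
  240 → roll 1 (new)  [load 240/330]
  230 → roll 2 (new)  [load 230/330]
  220 → roll 3 (new)  [load 220/330]
  200 → roll 4 (new)  [load 200/330]
  200 → roll 5 (new)  [load 200/330]
  200 → roll 6 (new)  [load 200/330]
  110 → roll 3  [load 330/330]
  110 → roll 4  [load 310/330]
  90 → roll 1  [load 330/330]
  80 → roll 2  [load 310/330]
  60 → roll 5  [load 260/330]
6 paper rolls opened.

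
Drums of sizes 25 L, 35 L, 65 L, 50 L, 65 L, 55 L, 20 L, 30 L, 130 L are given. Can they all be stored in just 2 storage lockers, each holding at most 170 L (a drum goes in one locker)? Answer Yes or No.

No

Total = 475 L; ⌈475/170⌉ = 3.
At least 3 storage lockers are required, but only 2 are allowed.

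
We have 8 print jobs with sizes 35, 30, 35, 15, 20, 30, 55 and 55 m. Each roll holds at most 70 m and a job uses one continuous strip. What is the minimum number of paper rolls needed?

Total = 55 + 55 + 35 + 35 + 30 + 30 + 20 + 15 = 275 m.
Lower bound: ⌈275/70⌉ = 4 paper rolls.
A packing using 5 paper rolls:
  roll 1: 55 + 15 = 70
  roll 2: 55 = 55
  roll 3: 35 + 35 = 70
  roll 4: 30 + 30 = 60
  roll 5: 20 = 20
No arrangement into 4 paper rolls stays within capacity, so 5 is optimal.

5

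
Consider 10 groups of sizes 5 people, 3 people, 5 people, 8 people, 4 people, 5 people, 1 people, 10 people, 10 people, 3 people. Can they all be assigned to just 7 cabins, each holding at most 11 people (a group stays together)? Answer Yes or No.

Yes

A valid assignment using 6 cabins:
  cabin 1: 10 + 1 = 11
  cabin 2: 10 = 10
  cabin 3: 8 + 3 = 11
  cabin 4: 5 + 5 = 10
  cabin 5: 5 + 4 = 9
  cabin 6: 3 = 3
That uses only 6 ≤ 7, so 7 cabins are enough.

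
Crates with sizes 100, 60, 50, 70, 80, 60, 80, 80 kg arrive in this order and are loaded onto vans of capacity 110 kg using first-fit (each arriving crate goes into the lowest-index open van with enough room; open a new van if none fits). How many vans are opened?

7

  100 → van 1 (new)  [load 100/110]
  60 → van 2 (new)  [load 60/110]
  50 → van 2  [load 110/110]
  70 → van 3 (new)  [load 70/110]
  80 → van 4 (new)  [load 80/110]
  60 → van 5 (new)  [load 60/110]
  80 → van 6 (new)  [load 80/110]
  80 → van 7 (new)  [load 80/110]
7 vans opened.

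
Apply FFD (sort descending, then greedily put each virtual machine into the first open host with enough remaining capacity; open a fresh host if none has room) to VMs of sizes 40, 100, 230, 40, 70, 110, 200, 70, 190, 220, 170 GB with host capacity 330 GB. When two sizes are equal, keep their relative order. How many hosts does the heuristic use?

5

Sorted descending: 230, 220, 200, 190, 170, 110, 100, 70, 70, 40, 40.
  230 → host 1 (new)  [load 230/330]
  220 → host 2 (new)  [load 220/330]
  200 → host 3 (new)  [load 200/330]
  190 → host 4 (new)  [load 190/330]
  170 → host 5 (new)  [load 170/330]
  110 → host 2  [load 330/330]
  100 → host 1  [load 330/330]
  70 → host 3  [load 270/330]
  70 → host 4  [load 260/330]
  40 → host 3  [load 310/330]
  40 → host 4  [load 300/330]
5 hosts opened.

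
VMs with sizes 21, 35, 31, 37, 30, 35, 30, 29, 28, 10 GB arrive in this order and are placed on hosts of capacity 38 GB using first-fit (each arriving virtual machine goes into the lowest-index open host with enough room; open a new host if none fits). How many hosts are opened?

  21 → host 1 (new)  [load 21/38]
  35 → host 2 (new)  [load 35/38]
  31 → host 3 (new)  [load 31/38]
  37 → host 4 (new)  [load 37/38]
  30 → host 5 (new)  [load 30/38]
  35 → host 6 (new)  [load 35/38]
  30 → host 7 (new)  [load 30/38]
  29 → host 8 (new)  [load 29/38]
  28 → host 9 (new)  [load 28/38]
  10 → host 1  [load 31/38]
9 hosts opened.

9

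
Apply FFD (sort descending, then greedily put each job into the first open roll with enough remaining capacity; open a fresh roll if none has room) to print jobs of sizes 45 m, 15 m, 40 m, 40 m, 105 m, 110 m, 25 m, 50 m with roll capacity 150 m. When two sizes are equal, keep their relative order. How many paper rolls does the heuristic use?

3

Sorted descending: 110, 105, 50, 45, 40, 40, 25, 15.
  110 → roll 1 (new)  [load 110/150]
  105 → roll 2 (new)  [load 105/150]
  50 → roll 3 (new)  [load 50/150]
  45 → roll 2  [load 150/150]
  40 → roll 1  [load 150/150]
  40 → roll 3  [load 90/150]
  25 → roll 3  [load 115/150]
  15 → roll 3  [load 130/150]
3 paper rolls opened.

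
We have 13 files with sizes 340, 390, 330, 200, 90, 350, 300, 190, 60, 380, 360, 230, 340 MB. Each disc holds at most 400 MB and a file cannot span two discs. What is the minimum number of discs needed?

Total = 390 + 380 + 360 + 350 + 340 + 340 + 330 + 300 + 230 + 200 + 190 + 90 + 60 = 3560 MB.
Lower bound: ⌈3560/400⌉ = 9 discs.
A packing using 10 discs:
  disc 1: 390 = 390
  disc 2: 380 = 380
  disc 3: 360 = 360
  disc 4: 350 = 350
  disc 5: 340 + 60 = 400
  disc 6: 340 = 340
  disc 7: 330 = 330
  disc 8: 300 + 90 = 390
  disc 9: 230 = 230
  disc 10: 200 + 190 = 390
No arrangement into 9 discs stays within capacity, so 10 is optimal.

10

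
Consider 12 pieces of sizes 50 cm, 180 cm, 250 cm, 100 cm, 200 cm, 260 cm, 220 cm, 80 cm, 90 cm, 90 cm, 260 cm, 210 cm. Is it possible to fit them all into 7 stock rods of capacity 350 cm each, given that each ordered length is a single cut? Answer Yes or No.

Yes

A valid assignment using 7 stock rods:
  stock rod 1: 260 + 90 = 350
  stock rod 2: 260 + 90 = 350
  stock rod 3: 250 + 100 = 350
  stock rod 4: 220 + 80 + 50 = 350
  stock rod 5: 210 = 210
  stock rod 6: 200 = 200
  stock rod 7: 180 = 180
Every load is within 350 cm, so 7 stock rods suffice.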